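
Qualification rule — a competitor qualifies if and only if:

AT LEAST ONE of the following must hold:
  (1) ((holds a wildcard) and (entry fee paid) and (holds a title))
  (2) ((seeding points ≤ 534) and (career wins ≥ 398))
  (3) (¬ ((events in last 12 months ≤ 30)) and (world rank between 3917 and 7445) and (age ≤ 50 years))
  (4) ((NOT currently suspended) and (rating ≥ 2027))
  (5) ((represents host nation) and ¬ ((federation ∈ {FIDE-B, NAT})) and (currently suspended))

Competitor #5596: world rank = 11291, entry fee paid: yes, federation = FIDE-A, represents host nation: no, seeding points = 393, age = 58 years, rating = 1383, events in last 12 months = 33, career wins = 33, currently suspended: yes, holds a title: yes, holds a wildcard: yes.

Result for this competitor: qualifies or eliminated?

Atomic conditions:
  holds a wildcard: yes → true
  entry fee paid: yes → true
  holds a title: yes → true
  seeding points ≤ 534: 393 ≤ 534 is true
  career wins ≥ 398: 33 ≥ 398 is false
  events in last 12 months ≤ 30: 33 ≤ 30 is false
  world rank between 3917 and 7445: 11291 in [3917, 7445] is false
  age ≤ 50 years: 58 ≤ 50 is false
  NOT currently suspended: yes → false
  rating ≥ 2027: 1383 ≥ 2027 is false
  represents host nation: no → false
  federation ∈ {FIDE-B, NAT}: FIDE-A is not in the set → false
  currently suspended: yes → true
Combine:
[1] true AND true AND true = true
[2] true AND false = false
[3.1] NOT false = true
[3] true AND false AND false = false
[4] false AND false = false
[5.2] NOT false = true
[5] false AND true AND true = false
[root] true OR false OR false OR false OR false = true
Overall: true → qualifies

Qualifies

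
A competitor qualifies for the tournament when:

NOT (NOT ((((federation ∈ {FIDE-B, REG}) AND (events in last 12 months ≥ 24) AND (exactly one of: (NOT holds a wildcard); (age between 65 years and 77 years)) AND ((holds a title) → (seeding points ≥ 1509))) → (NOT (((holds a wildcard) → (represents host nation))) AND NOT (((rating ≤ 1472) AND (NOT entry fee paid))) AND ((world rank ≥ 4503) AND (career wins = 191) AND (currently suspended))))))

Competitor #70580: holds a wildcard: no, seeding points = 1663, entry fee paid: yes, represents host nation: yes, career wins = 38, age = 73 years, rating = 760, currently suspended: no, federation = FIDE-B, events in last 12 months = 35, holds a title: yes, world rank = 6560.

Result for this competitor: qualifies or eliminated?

Atomic conditions:
  federation ∈ {FIDE-B, REG}: FIDE-B is in the set → true
  events in last 12 months ≥ 24: 35 ≥ 24 is true
  NOT holds a wildcard: no → true
  age between 65 years and 77 years: 73 in [65, 77] is true
  holds a title: yes → true
  seeding points ≥ 1509: 1663 ≥ 1509 is true
  holds a wildcard: no → false
  represents host nation: yes → true
  rating ≤ 1472: 760 ≤ 1472 is true
  NOT entry fee paid: yes → false
  world rank ≥ 4503: 6560 ≥ 4503 is true
  career wins = 191: 38 == 191 is false
  currently suspended: no → false
Combine:
[1.1.1.3] exactly-one(true, true) = false
[1.1.1.4] true → true = true
[1.1.1] true AND true AND false AND true = false
[1.1.2.1.1] false → true (antecedent false ⇒ implication holds) = true
[1.1.2.1] NOT true = false
[1.1.2.2.1] true AND false = false
[1.1.2.2] NOT false = true
[1.1.2.3] true AND false AND false = false
[1.1.2] false AND true AND false = false
[1.1] false → false (antecedent false ⇒ implication holds) = true
[1] NOT true = false
[root] NOT false = true
Overall: true → qualifies

Qualifies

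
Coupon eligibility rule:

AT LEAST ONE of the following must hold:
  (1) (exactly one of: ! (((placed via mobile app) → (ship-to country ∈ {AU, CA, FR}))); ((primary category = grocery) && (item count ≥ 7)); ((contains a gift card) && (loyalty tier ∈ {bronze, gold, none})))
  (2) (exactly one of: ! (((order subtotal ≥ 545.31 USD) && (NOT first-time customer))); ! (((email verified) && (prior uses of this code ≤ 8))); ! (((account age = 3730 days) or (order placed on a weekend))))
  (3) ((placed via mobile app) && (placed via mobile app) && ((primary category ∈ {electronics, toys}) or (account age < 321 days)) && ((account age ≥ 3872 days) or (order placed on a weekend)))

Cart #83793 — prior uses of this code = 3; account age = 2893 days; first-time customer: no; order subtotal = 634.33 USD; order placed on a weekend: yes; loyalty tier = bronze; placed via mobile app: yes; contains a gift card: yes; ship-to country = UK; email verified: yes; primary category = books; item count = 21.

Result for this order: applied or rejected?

Rejected

Atomic conditions:
  placed via mobile app: yes → true
  ship-to country ∈ {AU, CA, FR}: UK is not in the set → false
  primary category = grocery: books == grocery is false
  item count ≥ 7: 21 ≥ 7 is true
  contains a gift card: yes → true
  loyalty tier ∈ {bronze, gold, none}: bronze is in the set → true
  order subtotal ≥ 545.31 USD: 634.33 ≥ 545.31 is true
  NOT first-time customer: no → true
  email verified: yes → true
  prior uses of this code ≤ 8: 3 ≤ 8 is true
  account age = 3730 days: 2893 == 3730 is false
  order placed on a weekend: yes → true
  primary category ∈ {electronics, toys}: books is not in the set → false
  account age < 321 days: 2893 < 321 is false
  account age ≥ 3872 days: 2893 ≥ 3872 is false
Combine:
[1.1.1] true → false = false
[1.1] NOT false = true
[1.2] false AND true = false
[1.3] true AND true = true
[1] exactly-one(true, false, true) = false
[2.1.1] true AND true = true
[2.1] NOT true = false
[2.2.1] true AND true = true
[2.2] NOT true = false
[2.3.1] false OR true = true
[2.3] NOT true = false
[2] exactly-one(false, false, false) = false
[3.3] false OR false = false
[3.4] false OR true = true
[3] true AND true AND false AND true = false
[root] false OR false OR false = false
Overall: false → rejected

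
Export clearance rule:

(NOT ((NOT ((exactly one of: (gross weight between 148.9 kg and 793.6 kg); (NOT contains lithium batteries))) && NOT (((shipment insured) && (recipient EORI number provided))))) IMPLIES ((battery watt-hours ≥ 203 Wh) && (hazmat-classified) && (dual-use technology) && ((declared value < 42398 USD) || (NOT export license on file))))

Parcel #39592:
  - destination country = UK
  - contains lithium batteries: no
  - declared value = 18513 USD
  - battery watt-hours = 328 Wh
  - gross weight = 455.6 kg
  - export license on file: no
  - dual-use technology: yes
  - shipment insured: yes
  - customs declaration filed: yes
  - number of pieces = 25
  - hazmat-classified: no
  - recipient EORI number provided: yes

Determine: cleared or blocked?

Blocked

Atomic conditions:
  gross weight between 148.9 kg and 793.6 kg: 455.6 in [148.9, 793.6] is true
  NOT contains lithium batteries: no → true
  shipment insured: yes → true
  recipient EORI number provided: yes → true
  battery watt-hours ≥ 203 Wh: 328 ≥ 203 is true
  hazmat-classified: no → false
  dual-use technology: yes → true
  declared value < 42398 USD: 18513 < 42398 is true
  NOT export license on file: no → true
Combine:
[1.1.1.1] exactly-one(true, true) = false
[1.1.1] NOT false = true
[1.1.2.1] true AND true = true
[1.1.2] NOT true = false
[1.1] true AND false = false
[1] NOT false = true
[2.4] true OR true = true
[2] true AND false AND true AND true = false
[root] true → false = false
Overall: false → blocked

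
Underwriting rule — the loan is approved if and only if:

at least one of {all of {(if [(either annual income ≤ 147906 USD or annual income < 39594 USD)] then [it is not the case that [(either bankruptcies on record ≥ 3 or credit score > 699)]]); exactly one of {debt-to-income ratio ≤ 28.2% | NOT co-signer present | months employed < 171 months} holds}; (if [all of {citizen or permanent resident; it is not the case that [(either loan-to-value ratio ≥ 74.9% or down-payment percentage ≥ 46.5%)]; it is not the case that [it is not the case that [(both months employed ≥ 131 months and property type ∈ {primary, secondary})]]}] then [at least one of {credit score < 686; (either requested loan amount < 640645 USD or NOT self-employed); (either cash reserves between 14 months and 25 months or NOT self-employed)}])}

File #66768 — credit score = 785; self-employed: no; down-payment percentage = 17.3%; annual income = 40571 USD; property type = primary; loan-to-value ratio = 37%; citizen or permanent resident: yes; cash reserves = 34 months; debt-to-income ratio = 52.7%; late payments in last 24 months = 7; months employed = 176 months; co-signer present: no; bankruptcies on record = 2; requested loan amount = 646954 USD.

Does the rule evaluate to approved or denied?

Approved

Atomic conditions:
  annual income ≤ 147906 USD: 40571 ≤ 147906 is true
  annual income < 39594 USD: 40571 < 39594 is false
  bankruptcies on record ≥ 3: 2 ≥ 3 is false
  credit score > 699: 785 > 699 is true
  debt-to-income ratio ≤ 28.2%: 52.7 ≤ 28.2 is false
  NOT co-signer present: no → true
  months employed < 171 months: 176 < 171 is false
  citizen or permanent resident: yes → true
  loan-to-value ratio ≥ 74.9%: 37 ≥ 74.9 is false
  down-payment percentage ≥ 46.5%: 17.3 ≥ 46.5 is false
  months employed ≥ 131 months: 176 ≥ 131 is true
  property type ∈ {primary, secondary}: primary is in the set → true
  credit score < 686: 785 < 686 is false
  requested loan amount < 640645 USD: 646954 < 640645 is false
  NOT self-employed: no → true
  cash reserves between 14 months and 25 months: 34 in [14, 25] is false
Combine:
[1.1.1] true OR false = true
[1.1.2.1] false OR true = true
[1.1.2] NOT true = false
[1.1] true → false = false
[1.2] exactly-one(false, true, false) = true
[1] false AND true = false
[2.1.2.1] false OR false = false
[2.1.2] NOT false = true
[2.1.3.1.1] true AND true = true
[2.1.3.1] NOT true = false
[2.1.3] NOT false = true
[2.1] true AND true AND true = true
[2.2.2] false OR true = true
[2.2.3] false OR true = true
[2.2] false OR true OR true = true
[2] true → true = true
[root] false OR true = true
Overall: true → approved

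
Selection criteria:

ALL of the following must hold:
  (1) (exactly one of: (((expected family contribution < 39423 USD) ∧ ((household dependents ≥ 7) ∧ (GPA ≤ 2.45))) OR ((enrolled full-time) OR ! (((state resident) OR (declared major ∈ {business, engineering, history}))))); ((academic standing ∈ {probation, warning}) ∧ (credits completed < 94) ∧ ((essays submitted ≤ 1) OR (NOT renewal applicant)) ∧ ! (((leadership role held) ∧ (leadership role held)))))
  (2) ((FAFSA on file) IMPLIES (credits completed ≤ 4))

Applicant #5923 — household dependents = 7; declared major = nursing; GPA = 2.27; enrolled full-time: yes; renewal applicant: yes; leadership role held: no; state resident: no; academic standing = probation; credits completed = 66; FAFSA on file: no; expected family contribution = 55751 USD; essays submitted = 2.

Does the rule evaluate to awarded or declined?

Awarded

Atomic conditions:
  expected family contribution < 39423 USD: 55751 < 39423 is false
  household dependents ≥ 7: 7 ≥ 7 is true
  GPA ≤ 2.45: 2.27 ≤ 2.45 is true
  enrolled full-time: yes → true
  state resident: no → false
  declared major ∈ {business, engineering, history}: nursing is not in the set → false
  academic standing ∈ {probation, warning}: probation is in the set → true
  credits completed < 94: 66 < 94 is true
  essays submitted ≤ 1: 2 ≤ 1 is false
  NOT renewal applicant: yes → false
  leadership role held: no → false
  FAFSA on file: no → false
  credits completed ≤ 4: 66 ≤ 4 is false
Combine:
[1.1.1.2] true AND true = true
[1.1.1] false AND true = false
[1.1.2.2.1] false OR false = false
[1.1.2.2] NOT false = true
[1.1.2] true OR true = true
[1.1] false OR true = true
[1.2.3] false OR false = false
[1.2.4.1] false AND false = false
[1.2.4] NOT false = true
[1.2] true AND true AND false AND true = false
[1] exactly-one(true, false) = true
[2] false → false (antecedent false ⇒ implication holds) = true
[root] true AND true = true
Overall: true → awarded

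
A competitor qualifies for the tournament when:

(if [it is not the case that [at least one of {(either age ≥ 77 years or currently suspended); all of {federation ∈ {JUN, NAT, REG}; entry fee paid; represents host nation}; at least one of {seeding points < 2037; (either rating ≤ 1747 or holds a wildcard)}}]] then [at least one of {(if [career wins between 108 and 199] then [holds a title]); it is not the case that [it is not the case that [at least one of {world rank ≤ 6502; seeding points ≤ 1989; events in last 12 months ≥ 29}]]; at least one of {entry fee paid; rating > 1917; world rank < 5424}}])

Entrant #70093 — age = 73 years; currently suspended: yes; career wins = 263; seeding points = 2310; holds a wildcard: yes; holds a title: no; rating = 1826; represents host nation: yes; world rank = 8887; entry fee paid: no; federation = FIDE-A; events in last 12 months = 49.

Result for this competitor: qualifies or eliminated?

Qualifies

Atomic conditions:
  age ≥ 77 years: 73 ≥ 77 is false
  currently suspended: yes → true
  federation ∈ {JUN, NAT, REG}: FIDE-A is not in the set → false
  entry fee paid: no → false
  represents host nation: yes → true
  seeding points < 2037: 2310 < 2037 is false
  rating ≤ 1747: 1826 ≤ 1747 is false
  holds a wildcard: yes → true
  career wins between 108 and 199: 263 in [108, 199] is false
  holds a title: no → false
  world rank ≤ 6502: 8887 ≤ 6502 is false
  seeding points ≤ 1989: 2310 ≤ 1989 is false
  events in last 12 months ≥ 29: 49 ≥ 29 is true
  rating > 1917: 1826 > 1917 is false
  world rank < 5424: 8887 < 5424 is false
Combine:
[1.1.1] false OR true = true
[1.1.2] false AND false AND true = false
[1.1.3.2] false OR true = true
[1.1.3] false OR true = true
[1.1] true OR false OR true = true
[1] NOT true = false
[2.1] false → false (antecedent false ⇒ implication holds) = true
[2.2.1.1] false OR false OR true = true
[2.2.1] NOT true = false
[2.2] NOT false = true
[2.3] false OR false OR false = false
[2] true OR true OR false = true
[root] false → true (antecedent false ⇒ implication holds) = true
Overall: true → qualifies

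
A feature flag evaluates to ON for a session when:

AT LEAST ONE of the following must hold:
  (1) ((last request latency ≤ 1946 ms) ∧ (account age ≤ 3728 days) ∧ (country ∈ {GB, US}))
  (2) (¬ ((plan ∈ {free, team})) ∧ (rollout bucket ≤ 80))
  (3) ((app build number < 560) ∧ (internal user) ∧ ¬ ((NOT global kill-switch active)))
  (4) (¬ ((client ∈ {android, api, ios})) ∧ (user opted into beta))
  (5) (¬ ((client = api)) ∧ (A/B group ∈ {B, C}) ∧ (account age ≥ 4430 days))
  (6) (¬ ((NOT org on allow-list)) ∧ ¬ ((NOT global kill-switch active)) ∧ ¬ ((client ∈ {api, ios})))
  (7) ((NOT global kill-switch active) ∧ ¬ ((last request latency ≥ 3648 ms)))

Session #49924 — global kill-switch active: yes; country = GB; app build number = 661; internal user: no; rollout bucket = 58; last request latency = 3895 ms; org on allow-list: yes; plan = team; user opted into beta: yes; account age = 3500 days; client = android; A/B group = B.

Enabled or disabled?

Atomic conditions:
  last request latency ≤ 1946 ms: 3895 ≤ 1946 is false
  account age ≤ 3728 days: 3500 ≤ 3728 is true
  country ∈ {GB, US}: GB is in the set → true
  plan ∈ {free, team}: team is in the set → true
  rollout bucket ≤ 80: 58 ≤ 80 is true
  app build number < 560: 661 < 560 is false
  internal user: no → false
  NOT global kill-switch active: yes → false
  client ∈ {android, api, ios}: android is in the set → true
  user opted into beta: yes → true
  client = api: android == api is false
  A/B group ∈ {B, C}: B is in the set → true
  account age ≥ 4430 days: 3500 ≥ 4430 is false
  NOT org on allow-list: yes → false
  client ∈ {api, ios}: android is not in the set → false
  last request latency ≥ 3648 ms: 3895 ≥ 3648 is true
Combine:
[1] false AND true AND true = false
[2.1] NOT true = false
[2] false AND true = false
[3.3] NOT false = true
[3] false AND false AND true = false
[4.1] NOT true = false
[4] false AND true = false
[5.1] NOT false = true
[5] true AND true AND false = false
[6.1] NOT false = true
[6.2] NOT false = true
[6.3] NOT false = true
[6] true AND true AND true = true
[7.2] NOT true = false
[7] false AND false = false
[root] false OR false OR false OR false OR false OR true OR false = true
Overall: true → enabled

Enabled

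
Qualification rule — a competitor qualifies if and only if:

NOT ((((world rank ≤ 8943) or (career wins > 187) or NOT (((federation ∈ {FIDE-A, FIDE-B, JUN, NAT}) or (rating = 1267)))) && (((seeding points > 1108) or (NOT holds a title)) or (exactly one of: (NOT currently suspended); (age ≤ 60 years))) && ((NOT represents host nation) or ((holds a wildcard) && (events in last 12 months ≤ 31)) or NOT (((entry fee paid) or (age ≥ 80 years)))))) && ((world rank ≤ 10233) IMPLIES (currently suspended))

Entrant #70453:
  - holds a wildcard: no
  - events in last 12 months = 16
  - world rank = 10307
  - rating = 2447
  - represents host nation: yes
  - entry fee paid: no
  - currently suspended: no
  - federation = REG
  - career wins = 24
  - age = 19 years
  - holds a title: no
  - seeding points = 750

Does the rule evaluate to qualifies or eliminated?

Eliminated

Atomic conditions:
  world rank ≤ 8943: 10307 ≤ 8943 is false
  career wins > 187: 24 > 187 is false
  federation ∈ {FIDE-A, FIDE-B, JUN, NAT}: REG is not in the set → false
  rating = 1267: 2447 == 1267 is false
  seeding points > 1108: 750 > 1108 is false
  NOT holds a title: no → true
  NOT currently suspended: no → true
  age ≤ 60 years: 19 ≤ 60 is true
  NOT represents host nation: yes → false
  holds a wildcard: no → false
  events in last 12 months ≤ 31: 16 ≤ 31 is true
  entry fee paid: no → false
  age ≥ 80 years: 19 ≥ 80 is false
  world rank ≤ 10233: 10307 ≤ 10233 is false
  currently suspended: no → false
Combine:
[1.1.1.3.1] false OR false = false
[1.1.1.3] NOT false = true
[1.1.1] false OR false OR true = true
[1.1.2.1] false OR true = true
[1.1.2.2] exactly-one(true, true) = false
[1.1.2] true OR false = true
[1.1.3.2] false AND true = false
[1.1.3.3.1] false OR false = false
[1.1.3.3] NOT false = true
[1.1.3] false OR false OR true = true
[1.1] true AND true AND true = true
[1] NOT true = false
[2] false → false (antecedent false ⇒ implication holds) = true
[root] false AND true = false
Overall: false → eliminated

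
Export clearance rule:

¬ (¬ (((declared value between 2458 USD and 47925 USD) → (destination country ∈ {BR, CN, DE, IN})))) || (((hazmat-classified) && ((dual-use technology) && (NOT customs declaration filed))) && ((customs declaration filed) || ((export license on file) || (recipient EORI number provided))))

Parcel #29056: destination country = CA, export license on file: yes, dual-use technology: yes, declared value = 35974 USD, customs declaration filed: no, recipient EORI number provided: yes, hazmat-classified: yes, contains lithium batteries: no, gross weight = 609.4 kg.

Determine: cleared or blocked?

Atomic conditions:
  declared value between 2458 USD and 47925 USD: 35974 in [2458, 47925] is true
  destination country ∈ {BR, CN, DE, IN}: CA is not in the set → false
  hazmat-classified: yes → true
  dual-use technology: yes → true
  NOT customs declaration filed: no → true
  customs declaration filed: no → false
  export license on file: yes → true
  recipient EORI number provided: yes → true
Combine:
[1.1.1] true → false = false
[1.1] NOT false = true
[1] NOT true = false
[2.1.2] true AND true = true
[2.1] true AND true = true
[2.2.2] true OR true = true
[2.2] false OR true = true
[2] true AND true = true
[root] false OR true = true
Overall: true → cleared

Cleared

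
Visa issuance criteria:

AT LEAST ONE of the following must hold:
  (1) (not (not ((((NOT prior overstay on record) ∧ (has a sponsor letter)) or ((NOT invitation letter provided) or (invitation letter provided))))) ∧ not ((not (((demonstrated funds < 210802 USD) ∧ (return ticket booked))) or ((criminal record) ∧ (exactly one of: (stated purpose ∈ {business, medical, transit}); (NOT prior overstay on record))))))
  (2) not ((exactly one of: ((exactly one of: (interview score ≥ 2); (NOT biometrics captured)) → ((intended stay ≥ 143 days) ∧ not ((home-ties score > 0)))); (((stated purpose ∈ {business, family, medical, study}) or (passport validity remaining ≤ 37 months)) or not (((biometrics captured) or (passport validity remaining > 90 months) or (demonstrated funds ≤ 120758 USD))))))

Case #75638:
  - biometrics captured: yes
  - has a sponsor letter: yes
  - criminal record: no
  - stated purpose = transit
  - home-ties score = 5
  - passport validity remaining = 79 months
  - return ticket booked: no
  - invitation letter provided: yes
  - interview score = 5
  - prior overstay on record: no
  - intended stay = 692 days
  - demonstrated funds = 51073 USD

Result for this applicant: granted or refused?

Atomic conditions:
  NOT prior overstay on record: no → true
  has a sponsor letter: yes → true
  NOT invitation letter provided: yes → false
  invitation letter provided: yes → true
  demonstrated funds < 210802 USD: 51073 < 210802 is true
  return ticket booked: no → false
  criminal record: no → false
  stated purpose ∈ {business, medical, transit}: transit is in the set → true
  interview score ≥ 2: 5 ≥ 2 is true
  NOT biometrics captured: yes → false
  intended stay ≥ 143 days: 692 ≥ 143 is true
  home-ties score > 0: 5 > 0 is true
  stated purpose ∈ {business, family, medical, study}: transit is not in the set → false
  passport validity remaining ≤ 37 months: 79 ≤ 37 is false
  biometrics captured: yes → true
  passport validity remaining > 90 months: 79 > 90 is false
  demonstrated funds ≤ 120758 USD: 51073 ≤ 120758 is true
Combine:
[1.1.1.1.1] true AND true = true
[1.1.1.1.2] false OR true = true
[1.1.1.1] true OR true = true
[1.1.1] NOT true = false
[1.1] NOT false = true
[1.2.1.1.1] true AND false = false
[1.2.1.1] NOT false = true
[1.2.1.2.2] exactly-one(true, true) = false
[1.2.1.2] false AND false = false
[1.2.1] true OR false = true
[1.2] NOT true = false
[1] true AND false = false
[2.1.1.1] exactly-one(true, false) = true
[2.1.1.2.2] NOT true = false
[2.1.1.2] true AND false = false
[2.1.1] true → false = false
[2.1.2.1] false OR false = false
[2.1.2.2.1] true OR false OR true = true
[2.1.2.2] NOT true = false
[2.1.2] false OR false = false
[2.1] exactly-one(false, false) = false
[2] NOT false = true
[root] false OR true = true
Overall: true → granted

Granted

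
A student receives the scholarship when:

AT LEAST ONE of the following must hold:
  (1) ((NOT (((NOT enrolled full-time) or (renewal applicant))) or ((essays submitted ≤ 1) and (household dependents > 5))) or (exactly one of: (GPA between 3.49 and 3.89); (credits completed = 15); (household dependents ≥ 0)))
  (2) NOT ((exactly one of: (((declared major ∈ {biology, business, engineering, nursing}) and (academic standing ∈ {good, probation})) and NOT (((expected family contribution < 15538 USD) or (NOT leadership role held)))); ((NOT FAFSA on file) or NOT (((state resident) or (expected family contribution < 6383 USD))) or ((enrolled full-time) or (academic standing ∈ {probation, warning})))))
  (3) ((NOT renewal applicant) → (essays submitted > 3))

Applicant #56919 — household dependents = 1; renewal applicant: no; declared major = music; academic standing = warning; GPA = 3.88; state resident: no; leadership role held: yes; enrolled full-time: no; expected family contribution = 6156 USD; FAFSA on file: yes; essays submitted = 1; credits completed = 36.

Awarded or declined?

Atomic conditions:
  NOT enrolled full-time: no → true
  renewal applicant: no → false
  essays submitted ≤ 1: 1 ≤ 1 is true
  household dependents > 5: 1 > 5 is false
  GPA between 3.49 and 3.89: 3.88 in [3.49, 3.89] is true
  credits completed = 15: 36 == 15 is false
  household dependents ≥ 0: 1 ≥ 0 is true
  declared major ∈ {biology, business, engineering, nursing}: music is not in the set → false
  academic standing ∈ {good, probation}: warning is not in the set → false
  expected family contribution < 15538 USD: 6156 < 15538 is true
  NOT leadership role held: yes → false
  NOT FAFSA on file: yes → false
  state resident: no → false
  expected family contribution < 6383 USD: 6156 < 6383 is true
  enrolled full-time: no → false
  academic standing ∈ {probation, warning}: warning is in the set → true
  NOT renewal applicant: no → true
  essays submitted > 3: 1 > 3 is false
Combine:
[1.1.1.1] true OR false = true
[1.1.1] NOT true = false
[1.1.2] true AND false = false
[1.1] false OR false = false
[1.2] exactly-one(true, false, true) = false
[1] false OR false = false
[2.1.1.1] false AND false = false
[2.1.1.2.1] true OR false = true
[2.1.1.2] NOT true = false
[2.1.1] false AND false = false
[2.1.2.2.1] false OR true = true
[2.1.2.2] NOT true = false
[2.1.2.3] false OR true = true
[2.1.2] false OR false OR true = true
[2.1] exactly-one(false, true) = true
[2] NOT true = false
[3] true → false = false
[root] false OR false OR false = false
Overall: false → declined

Declined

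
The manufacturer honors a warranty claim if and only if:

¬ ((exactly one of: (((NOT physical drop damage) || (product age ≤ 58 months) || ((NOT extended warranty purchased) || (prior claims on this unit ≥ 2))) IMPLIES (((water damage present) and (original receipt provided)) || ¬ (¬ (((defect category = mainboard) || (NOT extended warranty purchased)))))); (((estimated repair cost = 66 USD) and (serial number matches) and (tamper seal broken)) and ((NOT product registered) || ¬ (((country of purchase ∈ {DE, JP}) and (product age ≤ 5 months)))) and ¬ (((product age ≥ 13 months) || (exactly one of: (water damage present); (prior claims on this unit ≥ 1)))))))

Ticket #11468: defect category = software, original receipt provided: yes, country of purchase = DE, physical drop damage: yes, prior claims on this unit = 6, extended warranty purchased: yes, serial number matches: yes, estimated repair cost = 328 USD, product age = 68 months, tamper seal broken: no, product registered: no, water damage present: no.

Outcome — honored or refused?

Honored

Atomic conditions:
  NOT physical drop damage: yes → false
  product age ≤ 58 months: 68 ≤ 58 is false
  NOT extended warranty purchased: yes → false
  prior claims on this unit ≥ 2: 6 ≥ 2 is true
  water damage present: no → false
  original receipt provided: yes → true
  defect category = mainboard: software == mainboard is false
  estimated repair cost = 66 USD: 328 == 66 is false
  serial number matches: yes → true
  tamper seal broken: no → false
  NOT product registered: no → true
  country of purchase ∈ {DE, JP}: DE is in the set → true
  product age ≤ 5 months: 68 ≤ 5 is false
  product age ≥ 13 months: 68 ≥ 13 is true
  prior claims on this unit ≥ 1: 6 ≥ 1 is true
Combine:
[1.1.1.3] false OR true = true
[1.1.1] false OR false OR true = true
[1.1.2.1] false AND true = false
[1.1.2.2.1.1] false OR false = false
[1.1.2.2.1] NOT false = true
[1.1.2.2] NOT true = false
[1.1.2] false OR false = false
[1.1] true → false = false
[1.2.1] false AND true AND false = false
[1.2.2.2.1] true AND false = false
[1.2.2.2] NOT false = true
[1.2.2] true OR true = true
[1.2.3.1.2] exactly-one(false, true) = true
[1.2.3.1] true OR true = true
[1.2.3] NOT true = false
[1.2] false AND true AND false = false
[1] exactly-one(false, false) = false
[root] NOT false = true
Overall: true → honored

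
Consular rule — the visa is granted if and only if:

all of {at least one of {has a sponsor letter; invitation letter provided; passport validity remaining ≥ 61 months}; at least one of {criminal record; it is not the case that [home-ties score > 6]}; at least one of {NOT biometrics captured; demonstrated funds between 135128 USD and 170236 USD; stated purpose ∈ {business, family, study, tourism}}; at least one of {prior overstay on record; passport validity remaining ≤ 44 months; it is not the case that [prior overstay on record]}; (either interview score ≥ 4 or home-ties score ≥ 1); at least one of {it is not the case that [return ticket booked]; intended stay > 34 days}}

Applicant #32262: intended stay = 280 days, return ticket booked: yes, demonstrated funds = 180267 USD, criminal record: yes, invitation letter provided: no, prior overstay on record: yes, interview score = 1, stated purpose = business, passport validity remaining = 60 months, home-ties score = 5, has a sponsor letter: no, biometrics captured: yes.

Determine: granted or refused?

Refused

Atomic conditions:
  has a sponsor letter: no → false
  invitation letter provided: no → false
  passport validity remaining ≥ 61 months: 60 ≥ 61 is false
  criminal record: yes → true
  home-ties score > 6: 5 > 6 is false
  NOT biometrics captured: yes → false
  demonstrated funds between 135128 USD and 170236 USD: 180267 in [135128, 170236] is false
  stated purpose ∈ {business, family, study, tourism}: business is in the set → true
  prior overstay on record: yes → true
  passport validity remaining ≤ 44 months: 60 ≤ 44 is false
  interview score ≥ 4: 1 ≥ 4 is false
  home-ties score ≥ 1: 5 ≥ 1 is true
  return ticket booked: yes → true
  intended stay > 34 days: 280 > 34 is true
Combine:
[1] false OR false OR false = false
[2.2] NOT false = true
[2] true OR true = true
[3] false OR false OR true = true
[4.3] NOT true = false
[4] true OR false OR false = true
[5] false OR true = true
[6.1] NOT true = false
[6] false OR true = true
[root] false AND true AND true AND true AND true AND true = false
Overall: false → refused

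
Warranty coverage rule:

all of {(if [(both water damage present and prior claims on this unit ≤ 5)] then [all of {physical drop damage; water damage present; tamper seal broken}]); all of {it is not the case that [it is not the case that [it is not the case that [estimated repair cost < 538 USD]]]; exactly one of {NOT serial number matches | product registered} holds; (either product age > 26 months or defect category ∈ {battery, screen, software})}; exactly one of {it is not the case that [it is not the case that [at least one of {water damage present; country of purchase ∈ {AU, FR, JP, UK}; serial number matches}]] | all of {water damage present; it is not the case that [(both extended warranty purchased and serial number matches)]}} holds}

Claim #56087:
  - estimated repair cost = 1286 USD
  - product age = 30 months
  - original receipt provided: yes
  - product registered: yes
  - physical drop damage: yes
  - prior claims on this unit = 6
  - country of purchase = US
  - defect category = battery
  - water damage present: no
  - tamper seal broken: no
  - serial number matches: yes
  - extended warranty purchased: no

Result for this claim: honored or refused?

Atomic conditions:
  water damage present: no → false
  prior claims on this unit ≤ 5: 6 ≤ 5 is false
  physical drop damage: yes → true
  tamper seal broken: no → false
  estimated repair cost < 538 USD: 1286 < 538 is false
  NOT serial number matches: yes → false
  product registered: yes → true
  product age > 26 months: 30 > 26 is true
  defect category ∈ {battery, screen, software}: battery is in the set → true
  country of purchase ∈ {AU, FR, JP, UK}: US is not in the set → false
  serial number matches: yes → true
  extended warranty purchased: no → false
Combine:
[1.1] false AND false = false
[1.2] true AND false AND false = false
[1] false → false (antecedent false ⇒ implication holds) = true
[2.1.1.1] NOT false = true
[2.1.1] NOT true = false
[2.1] NOT false = true
[2.2] exactly-one(false, true) = true
[2.3] true OR true = true
[2] true AND true AND true = true
[3.1.1.1] false OR false OR true = true
[3.1.1] NOT true = false
[3.1] NOT false = true
[3.2.2.1] false AND true = false
[3.2.2] NOT false = true
[3.2] false AND true = false
[3] exactly-one(true, false) = true
[root] true AND true AND true = true
Overall: true → honored

Honored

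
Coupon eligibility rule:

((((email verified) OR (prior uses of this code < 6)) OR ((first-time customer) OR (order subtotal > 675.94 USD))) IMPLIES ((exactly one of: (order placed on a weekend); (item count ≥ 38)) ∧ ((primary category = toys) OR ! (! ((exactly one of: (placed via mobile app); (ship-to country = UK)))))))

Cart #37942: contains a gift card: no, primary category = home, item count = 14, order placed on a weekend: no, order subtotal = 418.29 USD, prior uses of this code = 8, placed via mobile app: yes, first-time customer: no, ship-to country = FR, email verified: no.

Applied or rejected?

Atomic conditions:
  email verified: no → false
  prior uses of this code < 6: 8 < 6 is false
  first-time customer: no → false
  order subtotal > 675.94 USD: 418.29 > 675.94 is false
  order placed on a weekend: no → false
  item count ≥ 38: 14 ≥ 38 is false
  primary category = toys: home == toys is false
  placed via mobile app: yes → true
  ship-to country = UK: FR == UK is false
Combine:
[1.1] false OR false = false
[1.2] false OR false = false
[1] false OR false = false
[2.1] exactly-one(false, false) = false
[2.2.2.1.1] exactly-one(true, false) = true
[2.2.2.1] NOT true = false
[2.2.2] NOT false = true
[2.2] false OR true = true
[2] false AND true = false
[root] false → false (antecedent false ⇒ implication holds) = true
Overall: true → applied

Applied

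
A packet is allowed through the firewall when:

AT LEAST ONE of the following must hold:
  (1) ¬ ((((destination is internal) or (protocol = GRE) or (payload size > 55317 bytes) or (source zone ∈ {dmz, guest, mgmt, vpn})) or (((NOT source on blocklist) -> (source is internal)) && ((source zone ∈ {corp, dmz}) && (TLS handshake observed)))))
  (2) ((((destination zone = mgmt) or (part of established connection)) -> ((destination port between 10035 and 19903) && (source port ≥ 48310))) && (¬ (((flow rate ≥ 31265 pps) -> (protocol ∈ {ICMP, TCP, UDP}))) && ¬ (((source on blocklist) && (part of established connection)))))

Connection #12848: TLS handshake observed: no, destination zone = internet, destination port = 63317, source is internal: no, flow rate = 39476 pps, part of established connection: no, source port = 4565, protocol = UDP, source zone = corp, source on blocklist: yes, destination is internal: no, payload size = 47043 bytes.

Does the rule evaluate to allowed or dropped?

Atomic conditions:
  destination is internal: no → false
  protocol = GRE: UDP == GRE is false
  payload size > 55317 bytes: 47043 > 55317 is false
  source zone ∈ {dmz, guest, mgmt, vpn}: corp is not in the set → false
  NOT source on blocklist: yes → false
  source is internal: no → false
  source zone ∈ {corp, dmz}: corp is in the set → true
  TLS handshake observed: no → false
  destination zone = mgmt: internet == mgmt is false
  part of established connection: no → false
  destination port between 10035 and 19903: 63317 in [10035, 19903] is false
  source port ≥ 48310: 4565 ≥ 48310 is false
  flow rate ≥ 31265 pps: 39476 ≥ 31265 is true
  protocol ∈ {ICMP, TCP, UDP}: UDP is in the set → true
  source on blocklist: yes → true
Combine:
[1.1.1] false OR false OR false OR false = false
[1.1.2.1] false → false (antecedent false ⇒ implication holds) = true
[1.1.2.2] true AND false = false
[1.1.2] true AND false = false
[1.1] false OR false = false
[1] NOT false = true
[2.1.1] false OR false = false
[2.1.2] false AND false = false
[2.1] false → false (antecedent false ⇒ implication holds) = true
[2.2.1.1] true → true = true
[2.2.1] NOT true = false
[2.2.2.1] true AND false = false
[2.2.2] NOT false = true
[2.2] false AND true = false
[2] true AND false = false
[root] true OR false = true
Overall: true → allowed

Allowed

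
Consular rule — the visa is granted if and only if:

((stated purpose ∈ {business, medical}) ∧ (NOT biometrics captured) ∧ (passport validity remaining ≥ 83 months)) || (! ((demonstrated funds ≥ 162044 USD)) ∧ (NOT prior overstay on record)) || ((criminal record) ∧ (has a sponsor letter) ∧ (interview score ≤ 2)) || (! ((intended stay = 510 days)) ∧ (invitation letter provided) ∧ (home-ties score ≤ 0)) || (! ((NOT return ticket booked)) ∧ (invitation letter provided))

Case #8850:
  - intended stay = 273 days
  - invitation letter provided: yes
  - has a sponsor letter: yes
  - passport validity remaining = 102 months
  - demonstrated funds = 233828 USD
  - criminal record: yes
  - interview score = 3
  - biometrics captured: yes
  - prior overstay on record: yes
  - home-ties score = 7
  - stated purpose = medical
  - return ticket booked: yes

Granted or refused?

Atomic conditions:
  stated purpose ∈ {business, medical}: medical is in the set → true
  NOT biometrics captured: yes → false
  passport validity remaining ≥ 83 months: 102 ≥ 83 is true
  demonstrated funds ≥ 162044 USD: 233828 ≥ 162044 is true
  NOT prior overstay on record: yes → false
  criminal record: yes → true
  has a sponsor letter: yes → true
  interview score ≤ 2: 3 ≤ 2 is false
  intended stay = 510 days: 273 == 510 is false
  invitation letter provided: yes → true
  home-ties score ≤ 0: 7 ≤ 0 is false
  NOT return ticket booked: yes → false
Combine:
[1] true AND false AND true = false
[2.1] NOT true = false
[2] false AND false = false
[3] true AND true AND false = false
[4.1] NOT false = true
[4] true AND true AND false = false
[5.1] NOT false = true
[5] true AND true = true
[root] false OR false OR false OR false OR true = true
Overall: true → granted

Granted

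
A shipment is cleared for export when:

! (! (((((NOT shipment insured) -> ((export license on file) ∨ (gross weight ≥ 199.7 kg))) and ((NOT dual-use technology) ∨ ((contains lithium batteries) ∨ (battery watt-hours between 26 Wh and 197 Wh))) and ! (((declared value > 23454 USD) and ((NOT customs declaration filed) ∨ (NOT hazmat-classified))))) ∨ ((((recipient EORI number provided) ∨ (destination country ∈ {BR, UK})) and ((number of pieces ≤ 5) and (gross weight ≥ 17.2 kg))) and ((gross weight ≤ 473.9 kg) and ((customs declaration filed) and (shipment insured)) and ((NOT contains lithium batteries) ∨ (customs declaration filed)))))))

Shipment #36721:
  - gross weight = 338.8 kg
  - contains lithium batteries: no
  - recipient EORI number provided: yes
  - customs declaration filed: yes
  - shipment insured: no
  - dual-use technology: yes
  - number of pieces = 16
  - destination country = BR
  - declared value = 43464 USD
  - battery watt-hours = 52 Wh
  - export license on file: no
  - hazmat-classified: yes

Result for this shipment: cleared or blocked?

Atomic conditions:
  NOT shipment insured: no → true
  export license on file: no → false
  gross weight ≥ 199.7 kg: 338.8 ≥ 199.7 is true
  NOT dual-use technology: yes → false
  contains lithium batteries: no → false
  battery watt-hours between 26 Wh and 197 Wh: 52 in [26, 197] is true
  declared value > 23454 USD: 43464 > 23454 is true
  NOT customs declaration filed: yes → false
  NOT hazmat-classified: yes → false
  recipient EORI number provided: yes → true
  destination country ∈ {BR, UK}: BR is in the set → true
  number of pieces ≤ 5: 16 ≤ 5 is false
  gross weight ≥ 17.2 kg: 338.8 ≥ 17.2 is true
  gross weight ≤ 473.9 kg: 338.8 ≤ 473.9 is true
  customs declaration filed: yes → true
  shipment insured: no → false
  NOT contains lithium batteries: no → true
Combine:
[1.1.1.1.2] false OR true = true
[1.1.1.1] true → true = true
[1.1.1.2.2] false OR true = true
[1.1.1.2] false OR true = true
[1.1.1.3.1.2] false OR false = false
[1.1.1.3.1] true AND false = false
[1.1.1.3] NOT false = true
[1.1.1] true AND true AND true = true
[1.1.2.1.1] true OR true = true
[1.1.2.1.2] false AND true = false
[1.1.2.1] true AND false = false
[1.1.2.2.2] true AND false = false
[1.1.2.2.3] true OR true = true
[1.1.2.2] true AND false AND true = false
[1.1.2] false AND false = false
[1.1] true OR false = true
[1] NOT true = false
[root] NOT false = true
Overall: true → cleared

Cleared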